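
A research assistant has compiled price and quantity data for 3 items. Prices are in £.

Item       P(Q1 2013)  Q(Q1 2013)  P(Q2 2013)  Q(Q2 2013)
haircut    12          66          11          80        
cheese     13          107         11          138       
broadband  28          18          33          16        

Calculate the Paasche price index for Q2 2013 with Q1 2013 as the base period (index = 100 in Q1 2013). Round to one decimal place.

Paasche price index uses current-period quantities as weights.
ΣP(Q2 2013)·Q(Q2 2013) = 11×80 + 11×138 + 33×16 = 880 + 1518 + 528 = 2926
ΣP(Q1 2013)·Q(Q2 2013) = 12×80 + 13×138 + 28×16 = 960 + 1794 + 448 = 3202
Index = 2926 / 3202 × 100 = 91.3804

91.4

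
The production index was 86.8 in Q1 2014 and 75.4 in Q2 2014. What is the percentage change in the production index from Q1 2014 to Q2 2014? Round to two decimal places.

-13.13%

Change = (75.4 − 86.8) / 86.8 × 100
       = -11.4 / 86.8 × 100 = -13.1336%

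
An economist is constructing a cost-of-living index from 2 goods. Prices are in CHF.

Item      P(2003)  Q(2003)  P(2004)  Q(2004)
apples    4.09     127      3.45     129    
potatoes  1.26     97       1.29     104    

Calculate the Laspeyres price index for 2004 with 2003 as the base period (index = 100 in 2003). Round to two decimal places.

87.79

Laspeyres price index uses base-period quantities as weights.
ΣP(2004)·Q(2003) = 3.45×127 + 1.29×97 = 438.15 + 125.13 = 563.28
ΣP(2003)·Q(2003) = 4.09×127 + 1.26×97 = 519.43 + 122.22 = 641.65
Index = 563.28 / 641.65 × 100 = 87.7862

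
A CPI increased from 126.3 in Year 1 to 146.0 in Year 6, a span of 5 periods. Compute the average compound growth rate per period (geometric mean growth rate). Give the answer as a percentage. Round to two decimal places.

Growth factor = (146.0/126.3)^(1/5) = (1.155978)^(1/5) = 1.029414
Growth rate = 1.029414 − 1 = 0.029414 = 2.9414%

2.94%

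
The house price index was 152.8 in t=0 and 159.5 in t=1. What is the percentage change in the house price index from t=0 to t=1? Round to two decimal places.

Change = (159.5 − 152.8) / 152.8 × 100
       = 6.7 / 152.8 × 100 = 4.3848%

4.38%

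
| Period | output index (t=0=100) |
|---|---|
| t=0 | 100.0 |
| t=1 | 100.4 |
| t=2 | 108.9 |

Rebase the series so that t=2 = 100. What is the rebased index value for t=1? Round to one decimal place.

Rebased(t=1) = 100.4 / 108.9 × 100 = 92.1947

92.2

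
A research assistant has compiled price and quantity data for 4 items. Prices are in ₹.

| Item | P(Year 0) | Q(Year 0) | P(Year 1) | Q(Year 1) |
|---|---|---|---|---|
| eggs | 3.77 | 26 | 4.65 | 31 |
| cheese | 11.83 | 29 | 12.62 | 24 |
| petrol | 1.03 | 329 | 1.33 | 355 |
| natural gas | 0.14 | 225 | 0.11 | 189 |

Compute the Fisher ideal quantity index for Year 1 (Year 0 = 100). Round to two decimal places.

98.37

Laspeyres component (base-period weights):
ΣP(Year 0)Q(Year 1) = 3.77×31 + 11.83×24 + 1.03×355 + 0.14×189 = 116.87 + 283.92 + 365.65 + 26.46 = 792.9
ΣP(Year 0)Q(Year 0) = 3.77×26 + 11.83×29 + 1.03×329 + 0.14×225 = 98.02 + 343.07 + 338.87 + 31.5 = 811.46
L = 792.9 / 811.46 × 100 = 97.7128
Paasche component (current-period weights):
ΣP(Year 1)Q(Year 1) = 4.65×31 + 12.62×24 + 1.33×355 + 0.11×189 = 144.15 + 302.88 + 472.15 + 20.79 = 939.97
ΣP(Year 1)Q(Year 0) = 4.65×26 + 12.62×29 + 1.33×329 + 0.11×225 = 120.9 + 365.98 + 437.57 + 24.75 = 949.2
P = 939.97 / 949.2 × 100 = 99.0276
Fisher = √(L × P) = √(97.7128 × 99.0276) = 98.3680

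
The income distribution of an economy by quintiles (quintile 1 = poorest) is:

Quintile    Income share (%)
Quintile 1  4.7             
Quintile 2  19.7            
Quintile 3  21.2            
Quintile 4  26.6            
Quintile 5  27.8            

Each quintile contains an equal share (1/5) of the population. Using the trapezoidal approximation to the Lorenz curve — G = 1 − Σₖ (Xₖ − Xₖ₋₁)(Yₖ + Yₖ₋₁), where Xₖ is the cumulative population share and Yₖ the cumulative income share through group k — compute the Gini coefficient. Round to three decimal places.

Cumulative income shares Yₖ: 0.0470, 0.2440, 0.4560, 0.7220, 1.0000
Σ (Xₖ−Xₖ₋₁)(Yₖ+Yₖ₋₁) = (1/5)(0.0470+0.0000) + (1/5)(0.2440+0.0470) + (1/5)(0.4560+0.2440) + (1/5)(0.7220+0.4560) + (1/5)(1.0000+0.7220)
  = 0.0094 + 0.0582 + 0.1400 + 0.2356 + 0.3444 = 0.7876
G = 1 − 0.7876 = 0.2124

0.212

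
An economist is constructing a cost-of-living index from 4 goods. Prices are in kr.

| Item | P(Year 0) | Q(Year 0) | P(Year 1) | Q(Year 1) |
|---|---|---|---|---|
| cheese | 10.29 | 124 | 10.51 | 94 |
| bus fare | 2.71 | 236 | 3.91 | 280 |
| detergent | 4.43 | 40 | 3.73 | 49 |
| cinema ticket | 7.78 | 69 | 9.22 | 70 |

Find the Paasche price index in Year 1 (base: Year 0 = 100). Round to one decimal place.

117.0

Paasche price index uses current-period quantities as weights.
ΣP(Year 1)·Q(Year 1) = 10.51×94 + 3.91×280 + 3.73×49 + 9.22×70 = 987.94 + 1094.8 + 182.77 + 645.4 = 2910.91
ΣP(Year 0)·Q(Year 1) = 10.29×94 + 2.71×280 + 4.43×49 + 7.78×70 = 967.26 + 758.8 + 217.07 + 544.6 = 2487.73
Index = 2910.91 / 2487.73 × 100 = 117.0107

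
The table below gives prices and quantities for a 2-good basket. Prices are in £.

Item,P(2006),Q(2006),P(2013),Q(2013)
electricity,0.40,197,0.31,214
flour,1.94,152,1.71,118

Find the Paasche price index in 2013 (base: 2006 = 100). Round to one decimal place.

85.2

Paasche price index uses current-period quantities as weights.
ΣP(2013)·Q(2013) = 0.31×214 + 1.71×118 = 66.34 + 201.78 = 268.12
ΣP(2006)·Q(2013) = 0.40×214 + 1.94×118 = 85.6 + 228.92 = 314.52
Index = 268.12 / 314.52 × 100 = 85.2474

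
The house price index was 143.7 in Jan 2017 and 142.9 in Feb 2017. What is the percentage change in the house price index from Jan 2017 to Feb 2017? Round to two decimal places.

Change = (142.9 − 143.7) / 143.7 × 100
       = -0.8 / 143.7 × 100 = -0.5567%

-0.56%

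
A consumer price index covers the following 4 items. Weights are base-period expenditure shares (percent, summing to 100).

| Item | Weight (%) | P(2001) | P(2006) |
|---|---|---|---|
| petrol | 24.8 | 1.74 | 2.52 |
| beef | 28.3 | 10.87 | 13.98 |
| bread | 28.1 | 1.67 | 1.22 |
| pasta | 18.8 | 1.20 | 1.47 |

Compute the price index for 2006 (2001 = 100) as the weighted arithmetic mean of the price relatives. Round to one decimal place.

petrol: 24.8 × (2.52/1.74) = 24.8 × 1.448276 = 35.9172
beef: 28.3 × (13.98/10.87) = 28.3 × 1.286109 = 36.3969
bread: 28.1 × (1.22/1.67) = 28.1 × 0.730539 = 20.5281
pasta: 18.8 × (1.47/1.20) = 18.8 × 1.225000 = 23.0300
Index = Σ wᵢ·(p₁ᵢ/p₀ᵢ) = 35.9172 + 36.3969 + 20.5281 + 23.0300 = 115.8723

115.9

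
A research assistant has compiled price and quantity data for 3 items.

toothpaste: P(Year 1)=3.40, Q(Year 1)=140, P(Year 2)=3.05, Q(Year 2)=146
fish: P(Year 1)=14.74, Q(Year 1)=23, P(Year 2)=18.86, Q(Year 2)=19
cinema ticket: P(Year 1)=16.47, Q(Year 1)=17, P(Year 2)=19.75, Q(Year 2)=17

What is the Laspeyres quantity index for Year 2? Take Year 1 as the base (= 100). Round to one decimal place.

96.5

Laspeyres quantity index uses base-period prices as weights.
ΣP(Year 1)·Q(Year 2) = 3.40×146 + 14.74×19 + 16.47×17 = 496.4 + 280.06 + 279.99 = 1056.45
ΣP(Year 1)·Q(Year 1) = 3.40×140 + 14.74×23 + 16.47×17 = 476 + 339.02 + 279.99 = 1095.01
Index = 1056.45 / 1095.01 × 100 = 96.4786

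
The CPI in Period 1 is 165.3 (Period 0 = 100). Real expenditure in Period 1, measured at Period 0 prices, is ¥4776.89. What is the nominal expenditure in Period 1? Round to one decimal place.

7896.2

Nominal = Real × (Index/100) = 4776.89 × (165.3/100)
        = 4776.89 × 1.653 = 7896.1992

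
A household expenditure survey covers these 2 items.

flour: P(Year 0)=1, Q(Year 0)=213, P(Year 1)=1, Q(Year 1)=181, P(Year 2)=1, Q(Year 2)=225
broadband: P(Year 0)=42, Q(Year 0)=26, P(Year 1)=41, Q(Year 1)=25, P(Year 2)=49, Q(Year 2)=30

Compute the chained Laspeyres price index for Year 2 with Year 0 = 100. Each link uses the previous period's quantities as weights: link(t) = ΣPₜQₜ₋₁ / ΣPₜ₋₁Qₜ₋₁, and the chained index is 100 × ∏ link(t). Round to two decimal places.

114.26

Link Year 0→Year 1:
ΣP(Year 1)Q(Year 0) = 1×213 + 41×26 = 213 + 1066 = 1279
ΣP(Year 0)Q(Year 0) = 1×213 + 42×26 = 213 + 1092 = 1305
link = 1279/1305 = 0.980077
Link Year 1→Year 2:
ΣP(Year 2)Q(Year 1) = 1×181 + 49×25 = 181 + 1225 = 1406
ΣP(Year 1)Q(Year 1) = 1×181 + 41×25 = 181 + 1025 = 1206
link = 1406/1206 = 1.165837
Chained index = 100 × 0.980077 × 1.165837 = 114.2610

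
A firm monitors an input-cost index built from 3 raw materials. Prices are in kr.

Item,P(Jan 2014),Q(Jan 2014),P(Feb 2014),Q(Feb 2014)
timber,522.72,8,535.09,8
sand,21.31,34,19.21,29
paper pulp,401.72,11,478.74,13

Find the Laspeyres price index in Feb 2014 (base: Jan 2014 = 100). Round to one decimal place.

Laspeyres price index uses base-period quantities as weights.
ΣP(Feb 2014)·Q(Jan 2014) = 535.09×8 + 19.21×34 + 478.74×11 = 4280.72 + 653.14 + 5266.14 = 10200
ΣP(Jan 2014)·Q(Jan 2014) = 522.72×8 + 21.31×34 + 401.72×11 = 4181.76 + 724.54 + 4418.92 = 9325.22
Index = 10200 / 9325.22 × 100 = 109.3808

109.4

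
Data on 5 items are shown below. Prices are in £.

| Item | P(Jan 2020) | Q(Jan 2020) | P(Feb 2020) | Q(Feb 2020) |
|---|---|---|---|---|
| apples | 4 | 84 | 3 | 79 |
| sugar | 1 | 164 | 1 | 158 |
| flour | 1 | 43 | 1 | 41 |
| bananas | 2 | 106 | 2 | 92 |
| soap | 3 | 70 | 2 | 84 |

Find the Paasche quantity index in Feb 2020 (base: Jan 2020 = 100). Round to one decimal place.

97.2

Paasche quantity index uses current-period prices as weights.
ΣP(Feb 2020)·Q(Feb 2020) = 3×79 + 1×158 + 1×41 + 2×92 + 2×84 = 237 + 158 + 41 + 184 + 168 = 788
ΣP(Feb 2020)·Q(Jan 2020) = 3×84 + 1×164 + 1×43 + 2×106 + 2×70 = 252 + 164 + 43 + 212 + 140 = 811
Index = 788 / 811 × 100 = 97.1640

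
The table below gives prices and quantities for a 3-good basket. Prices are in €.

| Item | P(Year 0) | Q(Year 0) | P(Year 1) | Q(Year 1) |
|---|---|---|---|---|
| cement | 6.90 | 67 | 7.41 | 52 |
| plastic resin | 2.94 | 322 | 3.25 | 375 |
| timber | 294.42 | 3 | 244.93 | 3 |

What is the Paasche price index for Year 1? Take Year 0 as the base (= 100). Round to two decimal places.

99.76

Paasche price index uses current-period quantities as weights.
ΣP(Year 1)·Q(Year 1) = 7.41×52 + 3.25×375 + 244.93×3 = 385.32 + 1218.75 + 734.79 = 2338.86
ΣP(Year 0)·Q(Year 1) = 6.90×52 + 2.94×375 + 294.42×3 = 358.8 + 1102.5 + 883.26 = 2344.56
Index = 2338.86 / 2344.56 × 100 = 99.7569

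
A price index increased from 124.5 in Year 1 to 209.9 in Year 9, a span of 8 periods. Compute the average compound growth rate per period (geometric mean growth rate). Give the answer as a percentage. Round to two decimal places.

6.75%

Growth factor = (209.9/124.5)^(1/8) = (1.685944)^(1/8) = 1.067469
Growth rate = 1.067469 − 1 = 0.067469 = 6.7469%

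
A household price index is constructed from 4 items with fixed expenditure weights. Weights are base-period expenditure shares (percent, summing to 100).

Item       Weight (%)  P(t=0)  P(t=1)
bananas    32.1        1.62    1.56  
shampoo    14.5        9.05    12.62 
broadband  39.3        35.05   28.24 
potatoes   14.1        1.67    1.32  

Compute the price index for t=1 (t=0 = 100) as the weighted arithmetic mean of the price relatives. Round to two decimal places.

93.94

bananas: 32.1 × (1.56/1.62) = 32.1 × 0.962963 = 30.9111
shampoo: 14.5 × (12.62/9.05) = 14.5 × 1.394475 = 20.2199
broadband: 39.3 × (28.24/35.05) = 39.3 × 0.805706 = 31.6643
potatoes: 14.1 × (1.32/1.67) = 14.1 × 0.790419 = 11.1449
Index = Σ wᵢ·(p₁ᵢ/p₀ᵢ) = 30.9111 + 20.2199 + 31.6643 + 11.1449 = 93.9402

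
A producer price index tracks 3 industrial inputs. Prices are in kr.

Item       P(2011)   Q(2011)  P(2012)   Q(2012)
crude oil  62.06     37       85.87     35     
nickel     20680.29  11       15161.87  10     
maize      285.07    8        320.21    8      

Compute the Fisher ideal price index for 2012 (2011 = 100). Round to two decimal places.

Laspeyres component (base-period weights):
ΣP(2012)Q(2011) = 85.87×37 + 15161.87×11 + 320.21×8 = 3177.19 + 166780.57 + 2561.68 = 172519.44
ΣP(2011)Q(2011) = 62.06×37 + 20680.29×11 + 285.07×8 = 2296.22 + 227483.19 + 2280.56 = 232059.97
L = 172519.44 / 232059.97 × 100 = 74.3426
Paasche component (current-period weights):
ΣP(2012)Q(2012) = 85.87×35 + 15161.87×10 + 320.21×8 = 3005.45 + 151618.7 + 2561.68 = 157185.83
ΣP(2011)Q(2012) = 62.06×35 + 20680.29×10 + 285.07×8 = 2172.1 + 206802.9 + 2280.56 = 211255.56
P = 157185.83 / 211255.56 × 100 = 74.4055
Fisher = √(L × P) = √(74.3426 × 74.4055) = 74.3741

74.37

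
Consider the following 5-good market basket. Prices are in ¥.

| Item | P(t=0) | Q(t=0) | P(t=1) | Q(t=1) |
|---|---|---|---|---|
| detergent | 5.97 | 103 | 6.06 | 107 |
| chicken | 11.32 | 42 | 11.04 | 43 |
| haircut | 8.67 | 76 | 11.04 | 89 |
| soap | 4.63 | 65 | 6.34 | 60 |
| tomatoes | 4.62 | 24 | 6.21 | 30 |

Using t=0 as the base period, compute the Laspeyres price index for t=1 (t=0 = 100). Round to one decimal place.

115.1

Laspeyres price index uses base-period quantities as weights.
ΣP(t=1)·Q(t=0) = 6.06×103 + 11.04×42 + 11.04×76 + 6.34×65 + 6.21×24 = 624.18 + 463.68 + 839.04 + 412.1 + 149.04 = 2488.04
ΣP(t=0)·Q(t=0) = 5.97×103 + 11.32×42 + 8.67×76 + 4.63×65 + 4.62×24 = 614.91 + 475.44 + 658.92 + 300.95 + 110.88 = 2161.1
Index = 2488.04 / 2161.1 × 100 = 115.1284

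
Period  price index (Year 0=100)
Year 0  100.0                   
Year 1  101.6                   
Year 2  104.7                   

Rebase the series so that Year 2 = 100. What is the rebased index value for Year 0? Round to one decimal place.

Rebased(Year 0) = 100.0 / 104.7 × 100 = 95.5110

95.5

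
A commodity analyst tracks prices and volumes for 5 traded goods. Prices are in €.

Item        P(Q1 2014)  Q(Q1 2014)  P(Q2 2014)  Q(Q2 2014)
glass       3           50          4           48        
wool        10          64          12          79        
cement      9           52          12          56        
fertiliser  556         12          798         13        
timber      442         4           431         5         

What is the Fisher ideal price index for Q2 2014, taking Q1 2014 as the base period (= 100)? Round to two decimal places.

132.40

Laspeyres component (base-period weights):
ΣP(Q2 2014)Q(Q1 2014) = 4×50 + 12×64 + 12×52 + 798×12 + 431×4 = 200 + 768 + 624 + 9576 + 1724 = 12892
ΣP(Q1 2014)Q(Q1 2014) = 3×50 + 10×64 + 9×52 + 556×12 + 442×4 = 150 + 640 + 468 + 6672 + 1768 = 9698
L = 12892 / 9698 × 100 = 132.9346
Paasche component (current-period weights):
ΣP(Q2 2014)Q(Q2 2014) = 4×48 + 12×79 + 12×56 + 798×13 + 431×5 = 192 + 948 + 672 + 10374 + 2155 = 14341
ΣP(Q1 2014)Q(Q2 2014) = 3×48 + 10×79 + 9×56 + 556×13 + 442×5 = 144 + 790 + 504 + 7228 + 2210 = 10876
P = 14341 / 10876 × 100 = 131.8591
Fisher = √(L × P) = √(132.9346 × 131.8591) = 132.3958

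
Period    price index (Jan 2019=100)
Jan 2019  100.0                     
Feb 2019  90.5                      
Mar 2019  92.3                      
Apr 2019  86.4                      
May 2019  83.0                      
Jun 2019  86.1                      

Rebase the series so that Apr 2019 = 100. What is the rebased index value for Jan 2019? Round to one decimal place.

115.7

Rebased(Jan 2019) = 100.0 / 86.4 × 100 = 115.7407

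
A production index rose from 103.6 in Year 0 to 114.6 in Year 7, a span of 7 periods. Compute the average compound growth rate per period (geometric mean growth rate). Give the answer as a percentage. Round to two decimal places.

1.45%

Growth factor = (114.6/103.6)^(1/7) = (1.106178)^(1/7) = 1.014520
Growth rate = 1.014520 − 1 = 0.014520 = 1.4520%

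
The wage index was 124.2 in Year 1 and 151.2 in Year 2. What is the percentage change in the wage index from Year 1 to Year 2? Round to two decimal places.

Change = (151.2 − 124.2) / 124.2 × 100
       = 27.0 / 124.2 × 100 = 21.7391%

21.74%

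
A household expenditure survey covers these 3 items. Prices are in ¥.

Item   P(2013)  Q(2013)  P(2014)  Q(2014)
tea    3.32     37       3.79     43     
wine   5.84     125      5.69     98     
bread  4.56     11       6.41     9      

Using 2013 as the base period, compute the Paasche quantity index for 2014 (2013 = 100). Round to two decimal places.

84.41

Paasche quantity index uses current-period prices as weights.
ΣP(2014)·Q(2014) = 3.79×43 + 5.69×98 + 6.41×9 = 162.97 + 557.62 + 57.69 = 778.28
ΣP(2014)·Q(2013) = 3.79×37 + 5.69×125 + 6.41×11 = 140.23 + 711.25 + 70.51 = 921.99
Index = 778.28 / 921.99 × 100 = 84.4131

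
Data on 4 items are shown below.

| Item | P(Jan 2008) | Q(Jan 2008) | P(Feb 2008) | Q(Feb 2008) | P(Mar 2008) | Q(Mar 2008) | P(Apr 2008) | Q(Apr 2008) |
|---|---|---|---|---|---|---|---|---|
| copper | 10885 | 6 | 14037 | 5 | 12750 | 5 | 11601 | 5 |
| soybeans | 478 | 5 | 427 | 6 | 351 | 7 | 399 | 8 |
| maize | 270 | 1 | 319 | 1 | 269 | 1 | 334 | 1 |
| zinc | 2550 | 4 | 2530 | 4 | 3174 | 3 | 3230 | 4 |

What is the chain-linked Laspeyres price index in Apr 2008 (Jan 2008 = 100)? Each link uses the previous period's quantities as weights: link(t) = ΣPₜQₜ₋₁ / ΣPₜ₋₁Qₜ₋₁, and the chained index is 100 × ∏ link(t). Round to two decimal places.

Link Jan 2008→Feb 2008:
ΣP(Feb 2008)Q(Jan 2008) = 14037×6 + 427×5 + 319×1 + 2530×4 = 84222 + 2135 + 319 + 10120 = 96796
ΣP(Jan 2008)Q(Jan 2008) = 10885×6 + 478×5 + 270×1 + 2550×4 = 65310 + 2390 + 270 + 10200 = 78170
link = 96796/78170 = 1.238276
Link Feb 2008→Mar 2008:
ΣP(Mar 2008)Q(Feb 2008) = 12750×5 + 351×6 + 269×1 + 3174×4 = 63750 + 2106 + 269 + 12696 = 78821
ΣP(Feb 2008)Q(Feb 2008) = 14037×5 + 427×6 + 319×1 + 2530×4 = 70185 + 2562 + 319 + 10120 = 83186
link = 78821/83186 = 0.947527
Link Mar 2008→Apr 2008:
ΣP(Apr 2008)Q(Mar 2008) = 11601×5 + 399×7 + 334×1 + 3230×3 = 58005 + 2793 + 334 + 9690 = 70822
ΣP(Mar 2008)Q(Mar 2008) = 12750×5 + 351×7 + 269×1 + 3174×3 = 63750 + 2457 + 269 + 9522 = 75998
link = 70822/75998 = 0.931893
Chained index = 100 × 1.238276 × 0.947527 × 0.931893 = 109.3390

109.34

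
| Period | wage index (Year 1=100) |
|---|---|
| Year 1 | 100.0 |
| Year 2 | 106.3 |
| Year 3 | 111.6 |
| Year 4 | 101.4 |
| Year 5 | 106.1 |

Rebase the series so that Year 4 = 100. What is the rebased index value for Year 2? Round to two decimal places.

Rebased(Year 2) = 106.3 / 101.4 × 100 = 104.8323

104.83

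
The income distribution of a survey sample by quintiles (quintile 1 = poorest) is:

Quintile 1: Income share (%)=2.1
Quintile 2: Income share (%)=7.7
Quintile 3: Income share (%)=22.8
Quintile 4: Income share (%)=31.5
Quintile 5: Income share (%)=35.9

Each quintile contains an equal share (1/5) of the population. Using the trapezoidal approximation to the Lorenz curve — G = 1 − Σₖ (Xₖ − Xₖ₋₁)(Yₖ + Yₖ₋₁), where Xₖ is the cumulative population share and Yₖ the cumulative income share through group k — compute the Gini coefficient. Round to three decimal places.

Cumulative income shares Yₖ: 0.0210, 0.0980, 0.3260, 0.6410, 1.0000
Σ (Xₖ−Xₖ₋₁)(Yₖ+Yₖ₋₁) = (1/5)(0.0210+0.0000) + (1/5)(0.0980+0.0210) + (1/5)(0.3260+0.0980) + (1/5)(0.6410+0.3260) + (1/5)(1.0000+0.6410)
  = 0.0042 + 0.0238 + 0.0848 + 0.1934 + 0.3282 = 0.6344
G = 1 − 0.6344 = 0.3656

0.366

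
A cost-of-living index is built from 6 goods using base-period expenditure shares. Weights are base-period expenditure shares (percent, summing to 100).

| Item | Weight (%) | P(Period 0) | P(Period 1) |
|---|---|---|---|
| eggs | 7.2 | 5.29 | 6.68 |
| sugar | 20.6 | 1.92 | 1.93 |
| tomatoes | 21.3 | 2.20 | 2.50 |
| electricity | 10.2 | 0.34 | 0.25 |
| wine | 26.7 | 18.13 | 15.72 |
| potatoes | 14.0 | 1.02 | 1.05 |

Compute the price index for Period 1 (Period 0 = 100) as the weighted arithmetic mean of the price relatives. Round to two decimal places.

eggs: 7.2 × (6.68/5.29) = 7.2 × 1.262760 = 9.0919
sugar: 20.6 × (1.93/1.92) = 20.6 × 1.005208 = 20.7073
tomatoes: 21.3 × (2.50/2.20) = 21.3 × 1.136364 = 24.2045
electricity: 10.2 × (0.25/0.34) = 10.2 × 0.735294 = 7.5000
wine: 26.7 × (15.72/18.13) = 26.7 × 0.867071 = 23.1508
potatoes: 14.0 × (1.05/1.02) = 14.0 × 1.029412 = 14.4118
Index = Σ wᵢ·(p₁ᵢ/p₀ᵢ) = 9.0919 + 20.7073 + 24.2045 + 7.5000 + 23.1508 + 14.4118 = 99.0663

99.07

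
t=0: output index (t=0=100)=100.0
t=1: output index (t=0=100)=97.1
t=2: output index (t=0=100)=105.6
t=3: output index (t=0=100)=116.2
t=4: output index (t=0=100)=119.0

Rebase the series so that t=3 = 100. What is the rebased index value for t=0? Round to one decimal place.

Rebased(t=0) = 100.0 / 116.2 × 100 = 86.0585

86.1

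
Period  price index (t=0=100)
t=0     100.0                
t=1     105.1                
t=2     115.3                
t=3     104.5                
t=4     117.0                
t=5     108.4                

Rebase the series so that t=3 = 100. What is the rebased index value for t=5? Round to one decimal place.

103.7

Rebased(t=5) = 108.4 / 104.5 × 100 = 103.7321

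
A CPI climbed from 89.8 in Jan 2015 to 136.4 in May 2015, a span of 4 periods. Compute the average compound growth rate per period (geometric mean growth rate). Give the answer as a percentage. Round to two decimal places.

Growth factor = (136.4/89.8)^(1/4) = (1.518931)^(1/4) = 1.110157
Growth rate = 1.110157 − 1 = 0.110157 = 11.0157%

11.02%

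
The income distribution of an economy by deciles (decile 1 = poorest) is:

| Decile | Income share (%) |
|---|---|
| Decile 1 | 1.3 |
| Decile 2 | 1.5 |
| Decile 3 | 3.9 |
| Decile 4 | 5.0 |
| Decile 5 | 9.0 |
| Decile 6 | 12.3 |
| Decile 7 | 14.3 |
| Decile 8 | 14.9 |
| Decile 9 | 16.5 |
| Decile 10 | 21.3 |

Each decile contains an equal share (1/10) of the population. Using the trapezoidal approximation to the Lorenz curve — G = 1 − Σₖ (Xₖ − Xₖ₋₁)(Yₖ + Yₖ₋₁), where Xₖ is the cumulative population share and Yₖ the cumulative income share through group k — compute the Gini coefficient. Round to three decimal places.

Cumulative income shares Yₖ: 0.0130, 0.0280, 0.0670, 0.1170, 0.2070, 0.3300, 0.4730, 0.6220, 0.7870, 1.0000
Σ (Xₖ−Xₖ₋₁)(Yₖ+Yₖ₋₁) = (1/10)(0.0130+0.0000) + (1/10)(0.0280+0.0130) + (1/10)(0.0670+0.0280) + (1/10)(0.1170+0.0670) + (1/10)(0.2070+0.1170) + (1/10)(0.3300+0.2070) + (1/10)(0.4730+0.3300) + (1/10)(0.6220+0.4730) + (1/10)(0.7870+0.6220) + (1/10)(1.0000+0.7870)
  = 0.0013 + 0.0041 + 0.0095 + 0.0184 + 0.0324 + 0.0537 + 0.0803 + 0.1095 + 0.1409 + 0.1787 = 0.6288
G = 1 − 0.6288 = 0.3712

0.371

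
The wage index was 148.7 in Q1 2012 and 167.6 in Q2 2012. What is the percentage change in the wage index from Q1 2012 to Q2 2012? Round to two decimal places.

12.71%

Change = (167.6 − 148.7) / 148.7 × 100
       = 18.9 / 148.7 × 100 = 12.7102%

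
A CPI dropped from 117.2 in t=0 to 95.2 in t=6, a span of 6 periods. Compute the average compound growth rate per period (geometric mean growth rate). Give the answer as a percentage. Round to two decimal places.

Growth factor = (95.2/117.2)^(1/6) = (0.812287)^(1/6) = 0.965943
Growth rate = 0.965943 − 1 = -0.034057 = -3.4057%

-3.41%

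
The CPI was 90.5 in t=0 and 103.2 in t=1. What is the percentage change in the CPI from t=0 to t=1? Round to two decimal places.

Change = (103.2 − 90.5) / 90.5 × 100
       = 12.7 / 90.5 × 100 = 14.0331%

14.03%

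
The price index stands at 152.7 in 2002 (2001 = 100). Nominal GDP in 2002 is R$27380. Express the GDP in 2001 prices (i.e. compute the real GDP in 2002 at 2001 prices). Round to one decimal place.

17930.6

Real = Nominal ÷ (Index/100) = 27380 ÷ (152.7/100)
     = 27380 ÷ 1.527 = 17930.5828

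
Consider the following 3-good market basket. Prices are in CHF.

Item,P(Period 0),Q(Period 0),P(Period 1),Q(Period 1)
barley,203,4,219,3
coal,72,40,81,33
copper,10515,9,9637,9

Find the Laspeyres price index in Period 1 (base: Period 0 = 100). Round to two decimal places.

92.39

Laspeyres price index uses base-period quantities as weights.
ΣP(Period 1)·Q(Period 0) = 219×4 + 81×40 + 9637×9 = 876 + 3240 + 86733 = 90849
ΣP(Period 0)·Q(Period 0) = 203×4 + 72×40 + 10515×9 = 812 + 2880 + 94635 = 98327
Index = 90849 / 98327 × 100 = 92.3948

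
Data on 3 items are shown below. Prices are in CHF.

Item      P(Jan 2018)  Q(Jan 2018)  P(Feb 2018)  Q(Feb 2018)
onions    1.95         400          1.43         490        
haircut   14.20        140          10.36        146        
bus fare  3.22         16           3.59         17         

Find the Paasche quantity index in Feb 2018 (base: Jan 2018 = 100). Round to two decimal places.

109.35

Paasche quantity index uses current-period prices as weights.
ΣP(Feb 2018)·Q(Feb 2018) = 1.43×490 + 10.36×146 + 3.59×17 = 700.7 + 1512.56 + 61.03 = 2274.29
ΣP(Feb 2018)·Q(Jan 2018) = 1.43×400 + 10.36×140 + 3.59×16 = 572 + 1450.4 + 57.44 = 2079.84
Index = 2274.29 / 2079.84 × 100 = 109.3493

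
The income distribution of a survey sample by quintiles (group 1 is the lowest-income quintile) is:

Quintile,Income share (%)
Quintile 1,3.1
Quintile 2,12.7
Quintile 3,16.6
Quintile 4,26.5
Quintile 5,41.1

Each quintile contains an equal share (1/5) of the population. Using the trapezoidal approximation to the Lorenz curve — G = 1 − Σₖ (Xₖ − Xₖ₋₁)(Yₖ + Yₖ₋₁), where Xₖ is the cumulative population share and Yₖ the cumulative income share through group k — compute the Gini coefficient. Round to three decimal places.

Cumulative income shares Yₖ: 0.0310, 0.1580, 0.3240, 0.5890, 1.0000
Σ (Xₖ−Xₖ₋₁)(Yₖ+Yₖ₋₁) = (1/5)(0.0310+0.0000) + (1/5)(0.1580+0.0310) + (1/5)(0.3240+0.1580) + (1/5)(0.5890+0.3240) + (1/5)(1.0000+0.5890)
  = 0.0062 + 0.0378 + 0.0964 + 0.1826 + 0.3178 = 0.6408
G = 1 − 0.6408 = 0.3592

0.359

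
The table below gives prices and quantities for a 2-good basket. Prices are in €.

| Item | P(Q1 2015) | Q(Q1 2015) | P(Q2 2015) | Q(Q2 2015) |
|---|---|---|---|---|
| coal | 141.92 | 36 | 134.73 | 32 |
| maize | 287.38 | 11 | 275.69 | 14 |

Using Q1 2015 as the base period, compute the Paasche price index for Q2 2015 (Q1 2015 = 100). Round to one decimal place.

95.4

Paasche price index uses current-period quantities as weights.
ΣP(Q2 2015)·Q(Q2 2015) = 134.73×32 + 275.69×14 = 4311.36 + 3859.66 = 8171.02
ΣP(Q1 2015)·Q(Q2 2015) = 141.92×32 + 287.38×14 = 4541.44 + 4023.32 = 8564.76
Index = 8171.02 / 8564.76 × 100 = 95.4028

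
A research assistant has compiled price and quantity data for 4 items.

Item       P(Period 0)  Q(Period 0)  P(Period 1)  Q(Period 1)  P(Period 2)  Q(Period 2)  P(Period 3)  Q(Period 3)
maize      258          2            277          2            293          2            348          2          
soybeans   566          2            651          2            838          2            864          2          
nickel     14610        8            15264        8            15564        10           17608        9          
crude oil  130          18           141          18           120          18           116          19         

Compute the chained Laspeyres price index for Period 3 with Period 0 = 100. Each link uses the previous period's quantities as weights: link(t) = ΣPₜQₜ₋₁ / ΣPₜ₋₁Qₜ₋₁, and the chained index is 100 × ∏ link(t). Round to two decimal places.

120.36

Link Period 0→Period 1:
ΣP(Period 1)Q(Period 0) = 277×2 + 651×2 + 15264×8 + 141×18 = 554 + 1302 + 122112 + 2538 = 126506
ΣP(Period 0)Q(Period 0) = 258×2 + 566×2 + 14610×8 + 130×18 = 516 + 1132 + 116880 + 2340 = 120868
link = 126506/120868 = 1.046646
Link Period 1→Period 2:
ΣP(Period 2)Q(Period 1) = 293×2 + 838×2 + 15564×8 + 120×18 = 586 + 1676 + 124512 + 2160 = 128934
ΣP(Period 1)Q(Period 1) = 277×2 + 651×2 + 15264×8 + 141×18 = 554 + 1302 + 122112 + 2538 = 126506
link = 128934/126506 = 1.019193
Link Period 2→Period 3:
ΣP(Period 3)Q(Period 2) = 348×2 + 864×2 + 17608×10 + 116×18 = 696 + 1728 + 176080 + 2088 = 180592
ΣP(Period 2)Q(Period 2) = 293×2 + 838×2 + 15564×10 + 120×18 = 586 + 1676 + 155640 + 2160 = 160062
link = 180592/160062 = 1.128263
Chained index = 100 × 1.046646 × 1.019193 × 1.128263 = 120.3556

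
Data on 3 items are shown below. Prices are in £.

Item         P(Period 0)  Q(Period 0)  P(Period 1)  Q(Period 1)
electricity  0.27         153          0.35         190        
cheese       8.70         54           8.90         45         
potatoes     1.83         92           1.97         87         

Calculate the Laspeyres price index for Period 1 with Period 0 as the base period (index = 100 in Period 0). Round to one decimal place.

Laspeyres price index uses base-period quantities as weights.
ΣP(Period 1)·Q(Period 0) = 0.35×153 + 8.90×54 + 1.97×92 = 53.55 + 480.6 + 181.24 = 715.39
ΣP(Period 0)·Q(Period 0) = 0.27×153 + 8.70×54 + 1.83×92 = 41.31 + 469.8 + 168.36 = 679.47
Index = 715.39 / 679.47 × 100 = 105.2865

105.3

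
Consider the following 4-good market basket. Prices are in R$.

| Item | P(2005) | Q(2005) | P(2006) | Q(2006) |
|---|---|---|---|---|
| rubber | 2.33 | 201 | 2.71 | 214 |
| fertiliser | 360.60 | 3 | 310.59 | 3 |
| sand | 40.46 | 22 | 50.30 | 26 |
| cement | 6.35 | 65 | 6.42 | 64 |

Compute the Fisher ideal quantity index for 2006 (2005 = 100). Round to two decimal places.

107.09

Laspeyres component (base-period weights):
ΣP(2005)Q(2006) = 2.33×214 + 360.60×3 + 40.46×26 + 6.35×64 = 498.62 + 1081.8 + 1051.96 + 406.4 = 3038.78
ΣP(2005)Q(2005) = 2.33×201 + 360.60×3 + 40.46×22 + 6.35×65 = 468.33 + 1081.8 + 890.12 + 412.75 = 2853
L = 3038.78 / 2853 × 100 = 106.5117
Paasche component (current-period weights):
ΣP(2006)Q(2006) = 2.71×214 + 310.59×3 + 50.30×26 + 6.42×64 = 579.94 + 931.77 + 1307.8 + 410.88 = 3230.39
ΣP(2006)Q(2005) = 2.71×201 + 310.59×3 + 50.30×22 + 6.42×65 = 544.71 + 931.77 + 1106.6 + 417.3 = 3000.38
P = 3230.39 / 3000.38 × 100 = 107.6660
Fisher = √(L × P) = √(106.5117 × 107.6660) = 107.0873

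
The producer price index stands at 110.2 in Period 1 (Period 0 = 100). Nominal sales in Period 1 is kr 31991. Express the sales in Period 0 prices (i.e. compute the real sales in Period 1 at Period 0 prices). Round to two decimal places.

Real = Nominal ÷ (Index/100) = 31991 ÷ (110.2/100)
     = 31991 ÷ 1.102 = 29029.9456

29029.95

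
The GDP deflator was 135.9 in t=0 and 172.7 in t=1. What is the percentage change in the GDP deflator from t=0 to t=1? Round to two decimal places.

27.08%

Change = (172.7 − 135.9) / 135.9 × 100
       = 36.8 / 135.9 × 100 = 27.0787%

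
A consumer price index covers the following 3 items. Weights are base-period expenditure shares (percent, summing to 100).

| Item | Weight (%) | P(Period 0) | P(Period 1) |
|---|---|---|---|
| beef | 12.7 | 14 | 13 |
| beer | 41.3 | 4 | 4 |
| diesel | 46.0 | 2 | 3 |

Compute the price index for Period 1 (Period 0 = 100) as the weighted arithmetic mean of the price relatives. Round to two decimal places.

beef: 12.7 × (13/14) = 12.7 × 0.928571 = 11.7929
beer: 41.3 × (4/4) = 41.3 × 1.000000 = 41.3000
diesel: 46.0 × (3/2) = 46.0 × 1.500000 = 69.0000
Index = Σ wᵢ·(p₁ᵢ/p₀ᵢ) = 11.7929 + 41.3000 + 69.0000 = 122.0929

122.09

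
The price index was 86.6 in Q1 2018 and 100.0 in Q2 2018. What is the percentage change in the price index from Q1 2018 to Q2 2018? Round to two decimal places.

Change = (100.0 − 86.6) / 86.6 × 100
       = 13.4 / 86.6 × 100 = 15.4734%

15.47%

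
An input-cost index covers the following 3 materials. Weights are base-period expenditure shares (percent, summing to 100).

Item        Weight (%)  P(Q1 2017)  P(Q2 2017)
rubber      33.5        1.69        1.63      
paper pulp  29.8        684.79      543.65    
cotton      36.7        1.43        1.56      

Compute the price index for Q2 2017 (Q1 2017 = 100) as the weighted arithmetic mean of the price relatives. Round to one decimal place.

rubber: 33.5 × (1.63/1.69) = 33.5 × 0.964497 = 32.3107
paper pulp: 29.8 × (543.65/684.79) = 29.8 × 0.793893 = 23.6580
cotton: 36.7 × (1.56/1.43) = 36.7 × 1.090909 = 40.0364
Index = Σ wᵢ·(p₁ᵢ/p₀ᵢ) = 32.3107 + 23.6580 + 40.0364 = 96.0050

96.0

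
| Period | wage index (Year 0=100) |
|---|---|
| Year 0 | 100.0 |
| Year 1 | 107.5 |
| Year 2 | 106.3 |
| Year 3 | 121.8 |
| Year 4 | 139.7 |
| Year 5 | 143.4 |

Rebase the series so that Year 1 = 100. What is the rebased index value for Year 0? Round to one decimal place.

93.0

Rebased(Year 0) = 100.0 / 107.5 × 100 = 93.0233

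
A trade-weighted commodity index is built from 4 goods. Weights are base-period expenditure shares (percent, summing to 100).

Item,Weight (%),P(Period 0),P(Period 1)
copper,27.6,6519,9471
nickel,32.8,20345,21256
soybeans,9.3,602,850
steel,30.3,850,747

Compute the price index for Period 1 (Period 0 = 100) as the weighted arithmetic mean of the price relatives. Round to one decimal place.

114.1

copper: 27.6 × (9471/6519) = 27.6 × 1.452830 = 40.0981
nickel: 32.8 × (21256/20345) = 32.8 × 1.044778 = 34.2687
soybeans: 9.3 × (850/602) = 9.3 × 1.411960 = 13.1312
steel: 30.3 × (747/850) = 30.3 × 0.878824 = 26.6284
Index = Σ wᵢ·(p₁ᵢ/p₀ᵢ) = 40.0981 + 34.2687 + 13.1312 + 26.6284 = 114.1264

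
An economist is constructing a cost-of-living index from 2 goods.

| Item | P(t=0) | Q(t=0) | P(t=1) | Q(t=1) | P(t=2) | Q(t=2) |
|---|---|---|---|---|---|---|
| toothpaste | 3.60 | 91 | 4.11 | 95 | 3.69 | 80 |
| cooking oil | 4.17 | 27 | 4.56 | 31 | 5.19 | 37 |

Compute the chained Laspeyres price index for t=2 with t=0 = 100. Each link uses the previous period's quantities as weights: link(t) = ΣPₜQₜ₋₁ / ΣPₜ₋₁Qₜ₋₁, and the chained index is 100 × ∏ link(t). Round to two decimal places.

Link t=0→t=1:
ΣP(t=1)Q(t=0) = 4.11×91 + 4.56×27 = 374.01 + 123.12 = 497.13
ΣP(t=0)Q(t=0) = 3.60×91 + 4.17×27 = 327.6 + 112.59 = 440.19
link = 497.13/440.19 = 1.129353
Link t=1→t=2:
ΣP(t=2)Q(t=1) = 3.69×95 + 5.19×31 = 350.55 + 160.89 = 511.44
ΣP(t=1)Q(t=1) = 4.11×95 + 4.56×31 = 390.45 + 141.36 = 531.81
link = 511.44/531.81 = 0.961697
Chained index = 100 × 1.129353 × 0.961697 = 108.6095

108.61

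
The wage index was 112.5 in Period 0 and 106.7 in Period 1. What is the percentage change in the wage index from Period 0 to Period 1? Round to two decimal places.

-5.16%

Change = (106.7 − 112.5) / 112.5 × 100
       = -5.8 / 112.5 × 100 = -5.1556%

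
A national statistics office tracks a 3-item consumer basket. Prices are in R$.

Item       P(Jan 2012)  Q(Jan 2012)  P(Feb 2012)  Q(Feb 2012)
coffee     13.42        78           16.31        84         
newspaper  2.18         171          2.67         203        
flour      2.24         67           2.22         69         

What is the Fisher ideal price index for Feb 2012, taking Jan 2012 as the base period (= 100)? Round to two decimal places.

119.69

Laspeyres component (base-period weights):
ΣP(Feb 2012)Q(Jan 2012) = 16.31×78 + 2.67×171 + 2.22×67 = 1272.18 + 456.57 + 148.74 = 1877.49
ΣP(Jan 2012)Q(Jan 2012) = 13.42×78 + 2.18×171 + 2.24×67 = 1046.76 + 372.78 + 150.08 = 1569.62
L = 1877.49 / 1569.62 × 100 = 119.6143
Paasche component (current-period weights):
ΣP(Feb 2012)Q(Feb 2012) = 16.31×84 + 2.67×203 + 2.22×69 = 1370.04 + 542.01 + 153.18 = 2065.23
ΣP(Jan 2012)Q(Feb 2012) = 13.42×84 + 2.18×203 + 2.24×69 = 1127.28 + 442.54 + 154.56 = 1724.38
P = 2065.23 / 1724.38 × 100 = 119.7665
Fisher = √(L × P) = √(119.6143 × 119.7665) = 119.6904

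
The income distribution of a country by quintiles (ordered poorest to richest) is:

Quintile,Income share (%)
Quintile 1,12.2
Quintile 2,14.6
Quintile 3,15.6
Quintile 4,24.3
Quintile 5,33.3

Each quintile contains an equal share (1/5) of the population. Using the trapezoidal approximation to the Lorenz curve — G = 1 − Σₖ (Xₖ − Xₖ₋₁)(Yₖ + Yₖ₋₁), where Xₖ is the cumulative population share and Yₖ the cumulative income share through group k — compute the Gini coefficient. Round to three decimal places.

Cumulative income shares Yₖ: 0.1220, 0.2680, 0.4240, 0.6670, 1.0000
Σ (Xₖ−Xₖ₋₁)(Yₖ+Yₖ₋₁) = (1/5)(0.1220+0.0000) + (1/5)(0.2680+0.1220) + (1/5)(0.4240+0.2680) + (1/5)(0.6670+0.4240) + (1/5)(1.0000+0.6670)
  = 0.0244 + 0.0780 + 0.1384 + 0.2182 + 0.3334 = 0.7924
G = 1 − 0.7924 = 0.2076

0.208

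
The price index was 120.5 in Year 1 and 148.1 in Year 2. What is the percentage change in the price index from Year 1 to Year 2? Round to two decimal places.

22.90%

Change = (148.1 − 120.5) / 120.5 × 100
       = 27.6 / 120.5 × 100 = 22.9046%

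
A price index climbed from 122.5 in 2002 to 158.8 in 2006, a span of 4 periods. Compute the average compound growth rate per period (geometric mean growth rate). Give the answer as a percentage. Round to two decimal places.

6.70%

Growth factor = (158.8/122.5)^(1/4) = (1.296327)^(1/4) = 1.067035
Growth rate = 1.067035 − 1 = 0.067035 = 6.7035%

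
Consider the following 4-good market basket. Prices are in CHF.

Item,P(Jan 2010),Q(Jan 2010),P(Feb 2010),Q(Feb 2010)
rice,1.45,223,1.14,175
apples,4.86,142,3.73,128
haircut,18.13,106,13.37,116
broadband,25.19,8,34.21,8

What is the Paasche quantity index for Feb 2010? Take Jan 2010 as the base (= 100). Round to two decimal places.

101.08

Paasche quantity index uses current-period prices as weights.
ΣP(Feb 2010)·Q(Feb 2010) = 1.14×175 + 3.73×128 + 13.37×116 + 34.21×8 = 199.5 + 477.44 + 1550.92 + 273.68 = 2501.54
ΣP(Feb 2010)·Q(Jan 2010) = 1.14×223 + 3.73×142 + 13.37×106 + 34.21×8 = 254.22 + 529.66 + 1417.22 + 273.68 = 2474.78
Index = 2501.54 / 2474.78 × 100 = 101.0813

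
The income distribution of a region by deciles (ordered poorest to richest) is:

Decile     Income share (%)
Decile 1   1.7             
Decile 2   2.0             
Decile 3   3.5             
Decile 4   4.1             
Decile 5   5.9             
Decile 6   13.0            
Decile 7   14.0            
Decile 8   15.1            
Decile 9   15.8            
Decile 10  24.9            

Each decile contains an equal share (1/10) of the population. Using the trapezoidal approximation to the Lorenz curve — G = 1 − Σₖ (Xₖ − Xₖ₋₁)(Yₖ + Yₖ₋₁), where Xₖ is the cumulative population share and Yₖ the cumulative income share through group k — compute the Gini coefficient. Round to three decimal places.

0.400

Cumulative income shares Yₖ: 0.0170, 0.0370, 0.0720, 0.1130, 0.1720, 0.3020, 0.4420, 0.5930, 0.7510, 1.0000
Σ (Xₖ−Xₖ₋₁)(Yₖ+Yₖ₋₁) = (1/10)(0.0170+0.0000) + (1/10)(0.0370+0.0170) + (1/10)(0.0720+0.0370) + (1/10)(0.1130+0.0720) + (1/10)(0.1720+0.1130) + (1/10)(0.3020+0.1720) + (1/10)(0.4420+0.3020) + (1/10)(0.5930+0.4420) + (1/10)(0.7510+0.5930) + (1/10)(1.0000+0.7510)
  = 0.0017 + 0.0054 + 0.0109 + 0.0185 + 0.0285 + 0.0474 + 0.0744 + 0.1035 + 0.1344 + 0.1751 = 0.5998
G = 1 − 0.5998 = 0.4002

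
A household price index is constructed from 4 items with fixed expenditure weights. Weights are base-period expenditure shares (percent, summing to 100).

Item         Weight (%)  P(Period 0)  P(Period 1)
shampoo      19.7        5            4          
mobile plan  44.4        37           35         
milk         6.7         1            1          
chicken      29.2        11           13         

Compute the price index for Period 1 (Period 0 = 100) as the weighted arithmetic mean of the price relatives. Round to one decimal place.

99.0

shampoo: 19.7 × (4/5) = 19.7 × 0.800000 = 15.7600
mobile plan: 44.4 × (35/37) = 44.4 × 0.945946 = 42.0000
milk: 6.7 × (1/1) = 6.7 × 1.000000 = 6.7000
chicken: 29.2 × (13/11) = 29.2 × 1.181818 = 34.5091
Index = Σ wᵢ·(p₁ᵢ/p₀ᵢ) = 15.7600 + 42.0000 + 6.7000 + 34.5091 = 98.9691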